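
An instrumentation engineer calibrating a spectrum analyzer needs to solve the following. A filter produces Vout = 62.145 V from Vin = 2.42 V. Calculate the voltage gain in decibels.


Voltage gain in dB:
G = 20 * log10(Vout / Vin)
  = 20 * log10(62.145 / 2.42)
  = 20 * log10(25.679752)
  = 20 * 1.409591
  = 28.19 dB

28.19 dB


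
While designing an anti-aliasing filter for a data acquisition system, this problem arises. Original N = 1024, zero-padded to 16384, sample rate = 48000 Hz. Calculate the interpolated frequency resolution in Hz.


Frequency resolution after zero-padding:
N_padded = 1024 * 16 = 16384
df = fs / N_padded
   = 48000 / 16384
   = 2.9297 Hz

2.9297 Hz


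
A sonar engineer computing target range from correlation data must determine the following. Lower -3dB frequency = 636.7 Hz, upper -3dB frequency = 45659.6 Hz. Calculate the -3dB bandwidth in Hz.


Bandwidth is the difference of -3dB frequencies:
BW = f_high - f_low
   = 45659.6 - 636.7
   = 45022.9 Hz

45022.9 Hz


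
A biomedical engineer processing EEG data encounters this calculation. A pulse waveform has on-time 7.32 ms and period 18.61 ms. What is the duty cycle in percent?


Duty cycle as a percentage:
DC = (t_on / T) * 100
   = (7.32 / 18.61) * 100
   = 0.393337 * 100
   = 39.33 %

39.33 %


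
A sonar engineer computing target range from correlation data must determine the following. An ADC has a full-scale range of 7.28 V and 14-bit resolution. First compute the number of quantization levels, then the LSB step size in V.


Step 1 — number of quantization levels:
L = 2^N = 2^14 = 16384

Step 2 — LSB step size:
delta = Vfs / L
      = 7.28 / 16384
      = 0.00044434 V

Levels = 16384; step size = 0.00044434 V


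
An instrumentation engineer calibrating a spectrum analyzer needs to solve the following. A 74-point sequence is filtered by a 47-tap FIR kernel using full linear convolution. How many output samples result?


Linear convolution output length:
L = N + M - 1
  = 74 + 47 - 1
  = 120 samples

120


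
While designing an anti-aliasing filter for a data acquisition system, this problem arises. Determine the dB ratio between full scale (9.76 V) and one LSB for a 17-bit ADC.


Dynamic range from full-scale to LSB:
V_min = V_max / 2^bits = 9.76 / 2^17
DR = 20 * log10(V_max / V_min)
   = 20 * log10(2^17)
   = 20 * 17 * log10(2)
   = 102.35 dB

102.35 dB


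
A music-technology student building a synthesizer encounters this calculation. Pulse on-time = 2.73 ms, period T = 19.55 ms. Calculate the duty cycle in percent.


Duty cycle as a percentage:
DC = (t_on / T) * 100
   = (2.73 / 19.55) * 100
   = 0.139642 * 100
   = 13.96 %

13.96 %


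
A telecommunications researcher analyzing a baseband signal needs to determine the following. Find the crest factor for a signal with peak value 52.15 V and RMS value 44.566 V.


Crest factor is the ratio of peak to RMS:
CF = V_peak / V_rms
   = 52.15 / 44.566
   = 1.1702

1.1702


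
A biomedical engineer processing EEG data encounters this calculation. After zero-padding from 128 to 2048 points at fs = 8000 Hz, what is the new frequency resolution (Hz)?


Frequency resolution after zero-padding:
N_padded = 128 * 16 = 2048
df = fs / N_padded
   = 8000 / 2048
   = 3.9062 Hz

3.9062 Hz


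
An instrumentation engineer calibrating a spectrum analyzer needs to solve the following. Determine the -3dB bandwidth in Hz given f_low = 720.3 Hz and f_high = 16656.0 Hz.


Bandwidth is the difference of -3dB frequencies:
BW = f_high - f_low
   = 16656.0 - 720.3
   = 15935.7 Hz

15935.7 Hz


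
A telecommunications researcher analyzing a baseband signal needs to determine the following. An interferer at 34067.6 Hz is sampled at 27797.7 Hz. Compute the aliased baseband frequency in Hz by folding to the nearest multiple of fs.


Compute the nearest integer multiple of fs to the signal:
n = round(34067.6 / 27797.7) = 1
f_alias = |34067.6 - 1 * 27797.7|
        = |34067.6 - 27797.7|
        = 6269.9 Hz

6269.9


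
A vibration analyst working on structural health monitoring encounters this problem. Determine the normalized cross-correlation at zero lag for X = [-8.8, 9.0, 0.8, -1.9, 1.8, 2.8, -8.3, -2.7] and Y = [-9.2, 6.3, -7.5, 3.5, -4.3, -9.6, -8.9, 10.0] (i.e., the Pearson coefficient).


Pearson correlation coefficient (population):
r = cov(X,Y) / (std(X) * std(Y))
Mean X = -0.9125, Mean Y = -2.4625
Cov(X,Y) = 14.910469
Std(X) = 5.514625, Std(Y) = 7.366977
r = 0.367

0.367


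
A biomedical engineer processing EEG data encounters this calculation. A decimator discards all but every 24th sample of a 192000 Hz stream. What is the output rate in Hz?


Decimation reduces the sample rate:
fs_out = fs_in / M
       = 192000 / 24
       = 8000.0 Hz

8000.0 Hz


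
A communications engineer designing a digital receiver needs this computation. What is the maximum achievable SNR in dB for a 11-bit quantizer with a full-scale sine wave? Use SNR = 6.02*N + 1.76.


Theoretical SNR for a full-scale sinusoid:
SNR = 6.02 * N + 1.76
    = 6.02 * 11 + 1.76
    = 66.22 + 1.76
    = 67.98 dB

67.98 dB


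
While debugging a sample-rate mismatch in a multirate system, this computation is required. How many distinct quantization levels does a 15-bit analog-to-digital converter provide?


Number of quantization levels = 2^N
= 2^15
= 32768

32768


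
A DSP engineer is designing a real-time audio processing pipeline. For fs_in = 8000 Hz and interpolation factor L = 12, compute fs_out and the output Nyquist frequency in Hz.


Step 1 — output sample rate after interpolation by L:
fs_out = L * fs_in = 12 * 8000 = 96000 Hz

Step 2 — Nyquist frequency of the output stream:
f_Nyq = fs_out / 2 = 96000 / 2 = 48000.0 Hz

fs_out = 96000 Hz; f_Nyquist = 48000.0 Hz


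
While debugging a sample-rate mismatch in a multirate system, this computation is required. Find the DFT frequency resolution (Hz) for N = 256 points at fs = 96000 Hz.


DFT frequency resolution:
df = fs / N
   = 96000 / 256
   = 375.0 Hz

375.0 Hz


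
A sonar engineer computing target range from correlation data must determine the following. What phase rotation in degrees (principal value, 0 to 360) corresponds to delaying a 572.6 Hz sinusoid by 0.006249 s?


Phase shift from frequency and time delay:
phi = 360 * f * t_delay
    = 360 * 572.6 * 0.006249
    = 1288.14 degrees
    mod 360 = 208.14 degrees

208.14 degrees


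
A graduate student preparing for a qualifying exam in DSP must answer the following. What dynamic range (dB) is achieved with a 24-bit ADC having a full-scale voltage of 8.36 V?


Dynamic range from full-scale to LSB:
V_min = V_max / 2^bits = 8.36 / 2^24
DR = 20 * log10(V_max / V_min)
   = 20 * log10(2^24)
   = 20 * 24 * log10(2)
   = 144.49 dB

144.49 dB


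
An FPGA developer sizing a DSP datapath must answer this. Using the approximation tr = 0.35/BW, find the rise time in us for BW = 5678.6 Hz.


Rise time from bandwidth relationship:
tr = 0.35 / BW
   = 0.35 / 5678.6
   = 6.163491001e-05 s
   = 61.6349 us

61.6349 us


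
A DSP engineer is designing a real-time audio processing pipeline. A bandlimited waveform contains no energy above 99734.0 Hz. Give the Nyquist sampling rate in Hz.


The Nyquist rate is twice the maximum frequency component.
fs_min = 2 * fmax
      = 2 * 99734.0
      = 199468.0 Hz

199468.0


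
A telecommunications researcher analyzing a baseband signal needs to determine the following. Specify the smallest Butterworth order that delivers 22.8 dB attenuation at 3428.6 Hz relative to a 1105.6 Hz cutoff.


Butterworth filter order formula:
n = log10(10^(A/10) - 1) / (2 * log10(f_stop/f_pass))
10^(22.8/10) - 1 = 189.5461
f_stop/f_pass = 3428.6 / 1105.6 = 3.1011
n = 2.317 -> ceil = 3

3


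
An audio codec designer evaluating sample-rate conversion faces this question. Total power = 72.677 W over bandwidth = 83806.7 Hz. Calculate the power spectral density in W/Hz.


Power spectral density:
PSD = P / BW
    = 72.677 / 83806.7
    = 0.0008672 W/Hz

0.0008672 W/Hz


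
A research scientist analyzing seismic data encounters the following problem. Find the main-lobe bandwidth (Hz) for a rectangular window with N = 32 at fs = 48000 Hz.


Main lobe width for a rectangular window:
Width = 2 * fs / N
      = 2 * 48000 / 32
      = 96000 / 32
      = 3000.0 Hz

3000.0 Hz


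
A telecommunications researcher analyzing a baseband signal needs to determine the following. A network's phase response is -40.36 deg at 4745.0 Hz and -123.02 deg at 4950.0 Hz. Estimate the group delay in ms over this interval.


Group delay from phase difference:
tau = -d(phi)/d(omega)
d(phi) = -82.66 deg = -1.442689 rad
d(omega) = 2*pi*(4950.0 - 4745.0) = 1288.053 rad/s
tau = -(-1.442689) / 1288.053
    = 1.1201 ms

1.1201 ms


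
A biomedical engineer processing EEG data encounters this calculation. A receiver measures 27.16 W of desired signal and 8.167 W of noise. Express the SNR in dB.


SNR in decibels:
SNR = 10 * log10(Ps / Pn)
    = 10 * log10(27.16 / 8.167)
    = 10 * log10(3.3256)
    = 10 * 0.5219
    = 5.22 dB

5.22 dB


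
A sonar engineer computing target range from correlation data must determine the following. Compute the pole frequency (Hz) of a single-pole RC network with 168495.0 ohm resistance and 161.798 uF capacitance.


Cutoff frequency of a first-order RC filter:
fc = 1 / (2 * pi * R * C)
C = 161.798 uF = 0.000161798 F
fc = 1 / (2 * pi * 168495.0 * 0.000161798)
   = 1 / 171.2931655177
   = 0.005838 Hz

0.005838 Hz


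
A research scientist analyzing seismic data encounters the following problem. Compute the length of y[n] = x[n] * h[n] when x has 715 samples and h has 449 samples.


Linear convolution output length:
L = N + M - 1
  = 715 + 449 - 1
  = 1163 samples

1163


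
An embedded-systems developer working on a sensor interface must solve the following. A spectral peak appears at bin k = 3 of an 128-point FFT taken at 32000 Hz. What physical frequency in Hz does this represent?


Frequency of DFT bin k:
f_k = k * fs / N
    = 3 * 32000 / 128
    = 96000 / 128
    = 750.0 Hz

750.0 Hz


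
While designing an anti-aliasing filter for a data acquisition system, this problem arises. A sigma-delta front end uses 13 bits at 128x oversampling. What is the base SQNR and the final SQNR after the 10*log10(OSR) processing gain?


Step 1 — baseline SQNR at Nyquist:
SQNR_base = 6.02*N + 1.76
          = 6.02*13 + 1.76
          = 80.02 dB

Step 2 — oversampling processing gain:
G = 10*log10(OSR) = 10*log10(128) = 21.07 dB

Step 3 — total:
SQNR_total = 80.02 + 21.07 = 101.09 dB

Base SQNR = 80.02 dB; oversampled SQNR = 101.09 dB


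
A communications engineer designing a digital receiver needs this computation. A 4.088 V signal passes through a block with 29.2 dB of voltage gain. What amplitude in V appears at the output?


Output voltage from dB gain:
V_out = V_in * 10^(gain_dB / 20)
      = 4.088 * 10^(29.2 / 20)
      = 4.088 * 28.840315
      = 117.8992 V

117.8992 V


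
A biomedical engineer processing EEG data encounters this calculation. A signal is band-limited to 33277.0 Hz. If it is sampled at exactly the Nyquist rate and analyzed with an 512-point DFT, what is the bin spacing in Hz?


Step 1 — Nyquist sampling rate:
fs = 2 * fmax = 2 * 33277.0 = 66554.0 Hz

Step 2 — DFT bin spacing:
df = fs / N = 66554.0 / 512 = 129.9883 Hz

129.9883 Hz


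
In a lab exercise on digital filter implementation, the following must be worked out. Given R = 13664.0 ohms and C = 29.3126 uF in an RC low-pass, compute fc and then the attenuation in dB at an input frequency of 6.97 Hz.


Step 1 — cutoff frequency:
fc = 1 / (2*pi*R*C)
C = 29.3126 uF = 2.93126e-05 F
fc = 1 / (2*pi*13664.0*2.93126e-05)
   = 0.397363 Hz

Step 2 — magnitude at f = 6.97 Hz:
|H(f)| = 1 / sqrt(1 + (f/fc)^2)
f/fc = 6.97 / 0.397363 = 17.540637
|H| = 1 / sqrt(1 + 307.673946) = 0.0569181
|H|_dB = 20*log10(0.0569181) = -24.89 dB

fc = 0.397363 Hz; |H(6.97 Hz)| = -24.89 dB


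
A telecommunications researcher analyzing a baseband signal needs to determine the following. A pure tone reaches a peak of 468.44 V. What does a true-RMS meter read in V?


RMS voltage for a sinusoidal waveform:
V_rms = V_peak / sqrt(2)
      = 468.44 / 1.414214
      = 331.237 V

331.237 V


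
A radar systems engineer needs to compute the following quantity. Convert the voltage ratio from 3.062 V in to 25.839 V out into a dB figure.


Voltage gain in dB:
G = 20 * log10(Vout / Vin)
  = 20 * log10(25.839 / 3.062)
  = 20 * log10(8.438602)
  = 20 * 0.926271
  = 18.53 dB

18.53 dB


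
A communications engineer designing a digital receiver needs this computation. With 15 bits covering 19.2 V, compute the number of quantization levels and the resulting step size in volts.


Step 1 — number of quantization levels:
L = 2^N = 2^15 = 32768

Step 2 — LSB step size:
delta = Vfs / L
      = 19.2 / 32768
      = 0.00058594 V

Levels = 32768; step size = 0.00058594 V


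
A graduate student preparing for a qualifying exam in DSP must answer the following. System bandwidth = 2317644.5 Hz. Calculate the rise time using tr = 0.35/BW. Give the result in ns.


Rise time from bandwidth relationship:
tr = 0.35 / BW
   = 0.35 / 2317644.5
   = 1.510153952e-07 s
   = 151.0154 ns

151.0154 ns


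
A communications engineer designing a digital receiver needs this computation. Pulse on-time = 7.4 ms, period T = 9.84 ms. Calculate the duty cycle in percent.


Duty cycle as a percentage:
DC = (t_on / T) * 100
   = (7.4 / 9.84) * 100
   = 0.752033 * 100
   = 75.2 %

75.2 %


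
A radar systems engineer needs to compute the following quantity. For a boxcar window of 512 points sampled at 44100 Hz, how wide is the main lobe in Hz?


Main lobe width for a rectangular window:
Width = 2 * fs / N
      = 2 * 44100 / 512
      = 88200 / 512
      = 172.266 Hz

172.266 Hz


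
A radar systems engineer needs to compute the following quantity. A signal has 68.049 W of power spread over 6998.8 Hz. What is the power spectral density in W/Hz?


Power spectral density:
PSD = P / BW
    = 68.049 / 6998.8
    = 0.00972295 W/Hz

0.00972295 W/Hz


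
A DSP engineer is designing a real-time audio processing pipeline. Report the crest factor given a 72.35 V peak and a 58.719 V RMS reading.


Crest factor is the ratio of peak to RMS:
CF = V_peak / V_rms
   = 72.35 / 58.719
   = 1.2321

1.2321


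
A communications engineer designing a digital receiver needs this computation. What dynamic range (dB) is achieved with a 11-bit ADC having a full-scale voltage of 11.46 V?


Dynamic range from full-scale to LSB:
V_min = V_max / 2^bits = 11.46 / 2^11
DR = 20 * log10(V_max / V_min)
   = 20 * log10(2^11)
   = 20 * 11 * log10(2)
   = 66.23 dB

66.23 dB


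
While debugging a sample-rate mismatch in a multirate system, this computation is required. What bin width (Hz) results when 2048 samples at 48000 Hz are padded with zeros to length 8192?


Frequency resolution after zero-padding:
N_padded = 2048 * 4 = 8192
df = fs / N_padded
   = 48000 / 8192
   = 5.8594 Hz

5.8594 Hz


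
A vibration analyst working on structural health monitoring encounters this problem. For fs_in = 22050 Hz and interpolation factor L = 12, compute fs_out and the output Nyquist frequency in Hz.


Step 1 — output sample rate after interpolation by L:
fs_out = L * fs_in = 12 * 22050 = 264600 Hz

Step 2 — Nyquist frequency of the output stream:
f_Nyq = fs_out / 2 = 264600 / 2 = 132300.0 Hz

fs_out = 264600 Hz; f_Nyquist = 132300.0 Hz


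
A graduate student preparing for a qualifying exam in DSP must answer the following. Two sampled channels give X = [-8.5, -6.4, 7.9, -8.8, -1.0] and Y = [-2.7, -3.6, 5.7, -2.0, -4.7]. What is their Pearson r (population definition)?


Pearson correlation coefficient (population):
r = cov(X,Y) / (std(X) * std(Y))
Mean X = -3.36, Mean Y = -1.46
Cov(X,Y) = 17.7584
Std(X) = 6.286684, Std(Y) = 3.692479
r = 0.765

0.765


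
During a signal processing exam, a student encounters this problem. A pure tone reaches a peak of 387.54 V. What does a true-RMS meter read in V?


RMS voltage for a sinusoidal waveform:
V_rms = V_peak / sqrt(2)
      = 387.54 / 1.414214
      = 274.032 V

274.032 V


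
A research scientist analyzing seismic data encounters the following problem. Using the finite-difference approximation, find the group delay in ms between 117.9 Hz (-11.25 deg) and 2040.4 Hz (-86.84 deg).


Group delay from phase difference:
tau = -d(phi)/d(omega)
d(phi) = -75.59 deg = -1.319294 rad
d(omega) = 2*pi*(2040.4 - 117.9) = 12079.4238 rad/s
tau = -(-1.319294) / 12079.4238
    = 0.1092 ms

0.1092 ms


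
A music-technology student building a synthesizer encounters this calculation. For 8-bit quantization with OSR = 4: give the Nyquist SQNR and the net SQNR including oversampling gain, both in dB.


Step 1 — baseline SQNR at Nyquist:
SQNR_base = 6.02*N + 1.76
          = 6.02*8 + 1.76
          = 49.92 dB

Step 2 — oversampling processing gain:
G = 10*log10(OSR) = 10*log10(4) = 6.02 dB

Step 3 — total:
SQNR_total = 49.92 + 6.02 = 55.94 dB

Base SQNR = 49.92 dB; oversampled SQNR = 55.94 dB


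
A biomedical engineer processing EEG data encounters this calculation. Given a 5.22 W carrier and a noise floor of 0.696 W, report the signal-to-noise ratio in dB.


SNR in decibels:
SNR = 10 * log10(Ps / Pn)
    = 10 * log10(5.22 / 0.696)
    = 10 * log10(7.5)
    = 10 * 0.8751
    = 8.75 dB

8.75 dB


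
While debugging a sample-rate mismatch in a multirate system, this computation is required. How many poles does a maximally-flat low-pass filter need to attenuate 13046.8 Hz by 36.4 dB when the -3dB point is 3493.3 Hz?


Butterworth filter order formula:
n = log10(10^(A/10) - 1) / (2 * log10(f_stop/f_pass))
10^(36.4/10) - 1 = 4364.1583
f_stop/f_pass = 13046.8 / 3493.3 = 3.7348
n = 3.1802 -> ceil = 4

4


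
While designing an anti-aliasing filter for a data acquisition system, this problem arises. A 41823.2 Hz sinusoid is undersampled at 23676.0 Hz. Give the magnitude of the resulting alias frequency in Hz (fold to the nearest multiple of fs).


Compute the nearest integer multiple of fs to the signal:
n = round(41823.2 / 23676.0) = 2
f_alias = |41823.2 - 2 * 23676.0|
        = |41823.2 - 47352.0|
        = 5528.8 Hz

5528.8


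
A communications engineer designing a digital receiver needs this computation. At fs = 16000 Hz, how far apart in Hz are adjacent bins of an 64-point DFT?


DFT frequency resolution:
df = fs / N
   = 16000 / 64
   = 250.0 Hz

250.0 Hz


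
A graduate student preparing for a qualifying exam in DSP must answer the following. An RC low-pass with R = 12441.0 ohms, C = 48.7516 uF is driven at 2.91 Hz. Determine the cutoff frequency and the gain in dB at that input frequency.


Step 1 — cutoff frequency:
fc = 1 / (2*pi*R*C)
C = 48.7516 uF = 4.87516e-05 F
fc = 1 / (2*pi*12441.0*4.87516e-05)
   = 0.262407 Hz

Step 2 — magnitude at f = 2.91 Hz:
|H(f)| = 1 / sqrt(1 + (f/fc)^2)
f/fc = 2.91 / 0.262407 = 11.089643
|H| = 1 / sqrt(1 + 122.980182) = 0.0898098
|H|_dB = 20*log10(0.0898098) = -20.93 dB

fc = 0.262407 Hz; |H(2.91 Hz)| = -20.93 dB


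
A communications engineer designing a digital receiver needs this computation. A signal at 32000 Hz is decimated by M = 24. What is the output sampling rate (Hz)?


Decimation reduces the sample rate:
fs_out = fs_in / M
       = 32000 / 24
       = 1333.3333 Hz

1333.3333 Hz


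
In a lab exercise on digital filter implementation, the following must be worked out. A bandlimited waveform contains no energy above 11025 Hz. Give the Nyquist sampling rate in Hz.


The Nyquist rate is twice the maximum frequency component.
fs_min = 2 * fmax
      = 2 * 11025
      = 22050 Hz

22050


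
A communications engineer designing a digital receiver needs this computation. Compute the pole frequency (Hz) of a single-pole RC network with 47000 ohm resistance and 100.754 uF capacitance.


Cutoff frequency of a first-order RC filter:
fc = 1 / (2 * pi * R * C)
C = 100.754 uF = 0.000100754 F
fc = 1 / (2 * pi * 47000 * 0.000100754)
   = 1 / 29.75363446466
   = 0.033609 Hz

0.033609 Hz


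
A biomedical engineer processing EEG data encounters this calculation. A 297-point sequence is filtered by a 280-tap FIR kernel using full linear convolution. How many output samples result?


Linear convolution output length:
L = N + M - 1
  = 297 + 280 - 1
  = 576 samples

576


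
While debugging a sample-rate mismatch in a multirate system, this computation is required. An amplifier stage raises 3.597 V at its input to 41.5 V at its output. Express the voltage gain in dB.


Voltage gain in dB:
G = 20 * log10(Vout / Vin)
  = 20 * log10(41.5 / 3.597)
  = 20 * log10(11.537392)
  = 20 * 1.062108
  = 21.24 dB

21.24 dB


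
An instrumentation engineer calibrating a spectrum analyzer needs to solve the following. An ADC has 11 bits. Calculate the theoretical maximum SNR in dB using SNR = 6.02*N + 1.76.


Theoretical SNR for a full-scale sinusoid:
SNR = 6.02 * N + 1.76
    = 6.02 * 11 + 1.76
    = 66.22 + 1.76
    = 67.98 dB

67.98 dB


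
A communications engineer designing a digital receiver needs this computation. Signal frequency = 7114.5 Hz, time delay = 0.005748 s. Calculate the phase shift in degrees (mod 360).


Phase shift from frequency and time delay:
phi = 360 * f * t_delay
    = 360 * 7114.5 * 0.005748
    = 14721.89 degrees
    mod 360 = 321.89 degrees

321.89 degrees


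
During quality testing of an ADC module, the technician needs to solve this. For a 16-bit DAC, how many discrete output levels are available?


Number of quantization levels = 2^N
= 2^16
= 65536

65536


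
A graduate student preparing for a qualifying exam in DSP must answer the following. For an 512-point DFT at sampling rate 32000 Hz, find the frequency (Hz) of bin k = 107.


Frequency of DFT bin k:
f_k = k * fs / N
    = 107 * 32000 / 512
    = 3424000 / 512
    = 6687.5 Hz

6687.5 Hz


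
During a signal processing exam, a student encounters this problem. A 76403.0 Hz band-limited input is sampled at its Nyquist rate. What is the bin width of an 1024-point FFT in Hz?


Step 1 — Nyquist sampling rate:
fs = 2 * fmax = 2 * 76403.0 = 152806.0 Hz

Step 2 — DFT bin spacing:
df = fs / N = 152806.0 / 1024 = 149.2246 Hz

149.2246 Hz


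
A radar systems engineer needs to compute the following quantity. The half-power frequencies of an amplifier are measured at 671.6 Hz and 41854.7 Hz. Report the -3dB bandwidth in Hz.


Bandwidth is the difference of -3dB frequencies:
BW = f_high - f_low
   = 41854.7 - 671.6
   = 41183.1 Hz

41183.1 Hz


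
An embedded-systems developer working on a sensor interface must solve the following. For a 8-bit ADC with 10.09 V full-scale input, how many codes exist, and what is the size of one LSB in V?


Step 1 — number of quantization levels:
L = 2^N = 2^8 = 256

Step 2 — LSB step size:
delta = Vfs / L
      = 10.09 / 256
      = 0.03941406 V

Levels = 256; step size = 0.03941406 V


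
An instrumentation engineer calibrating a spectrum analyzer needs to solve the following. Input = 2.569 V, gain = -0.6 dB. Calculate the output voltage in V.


Output voltage from dB gain:
V_out = V_in * 10^(gain_dB / 20)
      = 2.569 * 10^(-0.6 / 20)
      = 2.569 * 0.933254
      = 2.3975 V

2.3975 V


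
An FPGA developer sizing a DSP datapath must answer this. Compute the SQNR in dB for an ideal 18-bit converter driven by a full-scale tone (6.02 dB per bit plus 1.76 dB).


Theoretical SNR for a full-scale sinusoid:
SNR = 6.02 * N + 1.76
    = 6.02 * 18 + 1.76
    = 108.36 + 1.76
    = 110.12 dB

110.12 dB


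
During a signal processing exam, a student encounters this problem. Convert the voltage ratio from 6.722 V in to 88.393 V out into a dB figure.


Voltage gain in dB:
G = 20 * log10(Vout / Vin)
  = 20 * log10(88.393 / 6.722)
  = 20 * log10(13.149807)
  = 20 * 1.118919
  = 22.38 dB

22.38 dB


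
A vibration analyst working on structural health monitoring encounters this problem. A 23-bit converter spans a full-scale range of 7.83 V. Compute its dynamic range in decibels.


Dynamic range from full-scale to LSB:
V_min = V_max / 2^bits = 7.83 / 2^23
DR = 20 * log10(V_max / V_min)
   = 20 * log10(2^23)
   = 20 * 23 * log10(2)
   = 138.47 dB

138.47 dB


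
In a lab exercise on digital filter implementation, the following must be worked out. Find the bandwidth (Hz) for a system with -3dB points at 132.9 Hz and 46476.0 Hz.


Bandwidth is the difference of -3dB frequencies:
BW = f_high - f_low
   = 46476.0 - 132.9
   = 46343.1 Hz

46343.1 Hz


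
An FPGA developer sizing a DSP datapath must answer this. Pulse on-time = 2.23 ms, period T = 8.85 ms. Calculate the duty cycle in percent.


Duty cycle as a percentage:
DC = (t_on / T) * 100
   = (2.23 / 8.85) * 100
   = 0.251977 * 100
   = 25.2 %

25.2 %


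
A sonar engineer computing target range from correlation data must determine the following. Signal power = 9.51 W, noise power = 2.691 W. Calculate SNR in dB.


SNR in decibels:
SNR = 10 * log10(Ps / Pn)
    = 10 * log10(9.51 / 2.691)
    = 10 * log10(3.534)
    = 10 * 0.5483
    = 5.48 dB

5.48 dB


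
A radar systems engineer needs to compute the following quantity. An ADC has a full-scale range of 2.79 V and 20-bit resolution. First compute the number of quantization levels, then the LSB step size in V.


Step 1 — number of quantization levels:
L = 2^N = 2^20 = 1048576

Step 2 — LSB step size:
delta = Vfs / L
      = 2.79 / 1048576
      = 2.66e-06 V

Levels = 1048576; step size = 2.66e-06 V


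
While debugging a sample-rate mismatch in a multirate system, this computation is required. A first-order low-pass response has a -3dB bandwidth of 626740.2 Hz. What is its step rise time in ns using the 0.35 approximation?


Rise time from bandwidth relationship:
tr = 0.35 / BW
   = 0.35 / 626740.2
   = 5.584451101e-07 s
   = 558.4451 ns

558.4451 ns


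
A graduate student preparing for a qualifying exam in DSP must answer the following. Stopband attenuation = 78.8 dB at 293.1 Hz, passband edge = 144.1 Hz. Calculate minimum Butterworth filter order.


Butterworth filter order formula:
n = log10(10^(A/10) - 1) / (2 * log10(f_stop/f_pass))
10^(78.8/10) - 1 = 75857756.5029
f_stop/f_pass = 293.1 / 144.1 = 2.034
n = 12.7776 -> ceil = 13

13


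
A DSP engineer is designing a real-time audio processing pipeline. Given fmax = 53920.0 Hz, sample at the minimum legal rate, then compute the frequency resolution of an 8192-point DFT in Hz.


Step 1 — Nyquist sampling rate:
fs = 2 * fmax = 2 * 53920.0 = 107840.0 Hz

Step 2 — DFT bin spacing:
df = fs / N = 107840.0 / 8192 = 13.1641 Hz

13.1641 Hz


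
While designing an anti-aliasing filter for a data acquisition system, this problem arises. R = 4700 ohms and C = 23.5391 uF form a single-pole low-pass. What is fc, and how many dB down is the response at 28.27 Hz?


Step 1 — cutoff frequency:
fc = 1 / (2*pi*R*C)
C = 23.5391 uF = 2.35391e-05 F
fc = 1 / (2*pi*4700*2.35391e-05)
   = 1.43857 Hz

Step 2 — magnitude at f = 28.27 Hz:
|H(f)| = 1 / sqrt(1 + (f/fc)^2)
f/fc = 28.27 / 1.43857 = 19.651459
|H| = 1 / sqrt(1 + 386.179841) = 0.050821
|H|_dB = 20*log10(0.050821) = -25.88 dB

fc = 1.43857 Hz; |H(28.27 Hz)| = -25.88 dB


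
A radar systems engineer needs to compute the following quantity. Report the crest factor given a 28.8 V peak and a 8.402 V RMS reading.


Crest factor is the ratio of peak to RMS:
CF = V_peak / V_rms
   = 28.8 / 8.402
   = 3.4278

3.4278


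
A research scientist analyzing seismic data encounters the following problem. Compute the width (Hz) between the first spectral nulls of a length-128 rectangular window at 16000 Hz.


Main lobe width for a rectangular window:
Width = 2 * fs / N
      = 2 * 16000 / 128
      = 32000 / 128
      = 250.0 Hz

250.0 Hz


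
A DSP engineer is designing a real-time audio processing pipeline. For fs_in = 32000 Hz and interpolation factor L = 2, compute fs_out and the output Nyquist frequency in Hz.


Step 1 — output sample rate after interpolation by L:
fs_out = L * fs_in = 2 * 32000 = 64000 Hz

Step 2 — Nyquist frequency of the output stream:
f_Nyq = fs_out / 2 = 64000 / 2 = 32000.0 Hz

fs_out = 64000 Hz; f_Nyquist = 32000.0 Hz


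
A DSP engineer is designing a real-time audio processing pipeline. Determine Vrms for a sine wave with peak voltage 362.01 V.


RMS voltage for a sinusoidal waveform:
V_rms = V_peak / sqrt(2)
      = 362.01 / 1.414214
      = 255.98 V

255.98 V


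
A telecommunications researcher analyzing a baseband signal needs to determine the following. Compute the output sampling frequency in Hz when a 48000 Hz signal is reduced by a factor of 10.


Decimation reduces the sample rate:
fs_out = fs_in / M
       = 48000 / 10
       = 4800.0 Hz

4800.0 Hz


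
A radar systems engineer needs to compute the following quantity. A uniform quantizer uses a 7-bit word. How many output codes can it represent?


Number of quantization levels = 2^N
= 2^7
= 128

128


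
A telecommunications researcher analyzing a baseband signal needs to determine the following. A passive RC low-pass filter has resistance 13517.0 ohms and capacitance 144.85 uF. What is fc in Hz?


Cutoff frequency of a first-order RC filter:
fc = 1 / (2 * pi * R * C)
C = 144.85 uF = 0.00014485 F
fc = 1 / (2 * pi * 13517.0 * 0.00014485)
   = 1 / 12.302083818217
   = 0.081287 Hz

0.081287 Hz


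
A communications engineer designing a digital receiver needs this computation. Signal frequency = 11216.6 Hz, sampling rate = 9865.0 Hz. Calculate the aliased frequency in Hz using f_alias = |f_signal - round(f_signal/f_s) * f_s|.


Compute the nearest integer multiple of fs to the signal:
n = round(11216.6 / 9865.0) = 1
f_alias = |11216.6 - 1 * 9865.0|
        = |11216.6 - 9865.0|
        = 1351.6 Hz

1351.6


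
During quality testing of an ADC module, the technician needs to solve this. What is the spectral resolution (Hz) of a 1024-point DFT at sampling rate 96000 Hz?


DFT frequency resolution:
df = fs / N
   = 96000 / 1024
   = 93.75 Hz

93.75 Hz


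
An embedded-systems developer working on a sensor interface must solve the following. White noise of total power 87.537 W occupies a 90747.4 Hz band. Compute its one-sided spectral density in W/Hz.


Power spectral density:
PSD = P / BW
    = 87.537 / 90747.4
    = 0.00096462 W/Hz

0.00096462 W/Hz


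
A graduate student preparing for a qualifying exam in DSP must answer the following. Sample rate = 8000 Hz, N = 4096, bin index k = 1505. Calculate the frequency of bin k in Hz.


Frequency of DFT bin k:
f_k = k * fs / N
    = 1505 * 8000 / 4096
    = 12040000 / 4096
    = 2939.453 Hz

2939.453 Hz


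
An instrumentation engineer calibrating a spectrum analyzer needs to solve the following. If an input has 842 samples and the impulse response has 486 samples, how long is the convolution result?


Linear convolution output length:
L = N + M - 1
  = 842 + 486 - 1
  = 1327 samples

1327


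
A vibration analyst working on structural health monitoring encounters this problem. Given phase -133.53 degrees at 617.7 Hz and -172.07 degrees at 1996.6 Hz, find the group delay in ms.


Group delay from phase difference:
tau = -d(phi)/d(omega)
d(phi) = -38.54 deg = -0.67265 rad
d(omega) = 2*pi*(1996.6 - 617.7) = 8663.8842 rad/s
tau = -(-0.67265) / 8663.8842
    = 0.0776 ms

0.0776 ms


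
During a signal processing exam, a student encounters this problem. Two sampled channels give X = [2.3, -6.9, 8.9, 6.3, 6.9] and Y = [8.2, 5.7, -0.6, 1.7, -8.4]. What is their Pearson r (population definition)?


Pearson correlation coefficient (population):
r = cov(X,Y) / (std(X) * std(Y))
Mean X = 3.5, Mean Y = 1.32
Cov(X,Y) = -19.232
Std(X) = 5.624233, Std(Y) = 5.741568
r = -0.5956

-0.5956


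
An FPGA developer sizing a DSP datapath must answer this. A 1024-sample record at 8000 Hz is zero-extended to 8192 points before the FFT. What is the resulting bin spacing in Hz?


Frequency resolution after zero-padding:
N_padded = 1024 * 8 = 8192
df = fs / N_padded
   = 8000 / 8192
   = 0.9766 Hz

0.9766 Hz


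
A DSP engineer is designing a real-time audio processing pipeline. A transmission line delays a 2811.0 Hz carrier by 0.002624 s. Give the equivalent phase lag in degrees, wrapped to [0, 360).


Phase shift from frequency and time delay:
phi = 360 * f * t_delay
    = 360 * 2811.0 * 0.002624
    = 2655.38 degrees
    mod 360 = 135.38 degrees

135.38 degrees


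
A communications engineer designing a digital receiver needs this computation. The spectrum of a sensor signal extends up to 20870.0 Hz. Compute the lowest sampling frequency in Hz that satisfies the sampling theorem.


The Nyquist rate is twice the maximum frequency component.
fs_min = 2 * fmax
      = 2 * 20870.0
      = 41740.0 Hz

41740.0


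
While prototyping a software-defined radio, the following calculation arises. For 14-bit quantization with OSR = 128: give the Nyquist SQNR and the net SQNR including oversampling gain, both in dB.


Step 1 — baseline SQNR at Nyquist:
SQNR_base = 6.02*N + 1.76
          = 6.02*14 + 1.76
          = 86.04 dB

Step 2 — oversampling processing gain:
G = 10*log10(OSR) = 10*log10(128) = 21.07 dB

Step 3 — total:
SQNR_total = 86.04 + 21.07 = 107.11 dB

Base SQNR = 86.04 dB; oversampled SQNR = 107.11 dB


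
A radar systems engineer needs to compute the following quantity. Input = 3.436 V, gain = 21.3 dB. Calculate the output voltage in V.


Output voltage from dB gain:
V_out = V_in * 10^(gain_dB / 20)
      = 3.436 * 10^(21.3 / 20)
      = 3.436 * 11.614486
      = 39.9074 V

39.9074 V


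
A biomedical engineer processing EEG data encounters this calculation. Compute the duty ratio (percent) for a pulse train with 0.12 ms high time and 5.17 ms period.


Duty cycle as a percentage:
DC = (t_on / T) * 100
   = (0.12 / 5.17) * 100
   = 0.023211 * 100
   = 2.32 %

2.32 %


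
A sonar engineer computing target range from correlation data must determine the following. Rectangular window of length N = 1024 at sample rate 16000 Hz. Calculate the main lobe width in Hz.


Main lobe width for a rectangular window:
Width = 2 * fs / N
      = 2 * 16000 / 1024
      = 32000 / 1024
      = 31.25 Hz

31.25 Hz


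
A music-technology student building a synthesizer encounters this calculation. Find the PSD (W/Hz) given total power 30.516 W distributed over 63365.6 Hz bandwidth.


Power spectral density:
PSD = P / BW
    = 30.516 / 63365.6
    = 0.00048159 W/Hz

0.00048159 W/Hz


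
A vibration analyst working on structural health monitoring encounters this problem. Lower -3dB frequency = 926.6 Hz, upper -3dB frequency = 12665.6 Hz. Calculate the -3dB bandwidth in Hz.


Bandwidth is the difference of -3dB frequencies:
BW = f_high - f_low
   = 12665.6 - 926.6
   = 11739.0 Hz

11739.0 Hz


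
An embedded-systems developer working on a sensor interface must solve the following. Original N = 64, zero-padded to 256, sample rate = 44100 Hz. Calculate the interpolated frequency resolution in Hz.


Frequency resolution after zero-padding:
N_padded = 64 * 4 = 256
df = fs / N_padded
   = 44100 / 256
   = 172.2656 Hz

172.2656 Hz


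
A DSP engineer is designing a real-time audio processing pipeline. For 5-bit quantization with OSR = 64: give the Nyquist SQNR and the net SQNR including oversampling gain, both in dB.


Step 1 — baseline SQNR at Nyquist:
SQNR_base = 6.02*N + 1.76
          = 6.02*5 + 1.76
          = 31.86 dB

Step 2 — oversampling processing gain:
G = 10*log10(OSR) = 10*log10(64) = 18.06 dB

Step 3 — total:
SQNR_total = 31.86 + 18.06 = 49.92 dB

Base SQNR = 31.86 dB; oversampled SQNR = 49.92 dB


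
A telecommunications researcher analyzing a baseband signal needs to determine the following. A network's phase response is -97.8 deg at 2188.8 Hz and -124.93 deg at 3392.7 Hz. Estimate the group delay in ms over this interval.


Group delay from phase difference:
tau = -d(phi)/d(omega)
d(phi) = -27.13 deg = -0.473508 rad
d(omega) = 2*pi*(3392.7 - 2188.8) = 7564.3268 rad/s
tau = -(-0.473508) / 7564.3268
    = 0.0626 ms

0.0626 ms


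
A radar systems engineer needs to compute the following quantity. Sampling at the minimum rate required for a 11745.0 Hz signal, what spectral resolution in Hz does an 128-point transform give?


Step 1 — Nyquist sampling rate:
fs = 2 * fmax = 2 * 11745.0 = 23490.0 Hz

Step 2 — DFT bin spacing:
df = fs / N = 23490.0 / 128 = 183.5156 Hz

183.5156 Hz


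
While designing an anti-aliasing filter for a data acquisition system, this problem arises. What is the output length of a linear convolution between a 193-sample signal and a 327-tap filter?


Linear convolution output length:
L = N + M - 1
  = 193 + 327 - 1
  = 519 samples

519


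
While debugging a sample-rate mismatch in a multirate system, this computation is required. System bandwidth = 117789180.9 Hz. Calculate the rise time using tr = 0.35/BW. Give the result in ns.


Rise time from bandwidth relationship:
tr = 0.35 / BW
   = 0.35 / 117789180.9
   = 2.971410424e-09 s
   = 2.9714 ns

2.9714 ns


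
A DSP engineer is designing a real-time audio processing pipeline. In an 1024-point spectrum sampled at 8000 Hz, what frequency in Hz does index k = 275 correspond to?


Frequency of DFT bin k:
f_k = k * fs / N
    = 275 * 8000 / 1024
    = 2200000 / 1024
    = 2148.438 Hz

2148.438 Hz


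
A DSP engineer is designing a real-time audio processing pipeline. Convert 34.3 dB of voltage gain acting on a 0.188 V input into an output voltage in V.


Output voltage from dB gain:
V_out = V_in * 10^(gain_dB / 20)
      = 0.188 * 10^(34.3 / 20)
      = 0.188 * 51.880004
      = 9.7534 V

9.7534 V


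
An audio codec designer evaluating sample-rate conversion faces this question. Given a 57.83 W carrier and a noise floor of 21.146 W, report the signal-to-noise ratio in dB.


SNR in decibels:
SNR = 10 * log10(Ps / Pn)
    = 10 * log10(57.83 / 21.146)
    = 10 * log10(2.7348)
    = 10 * 0.4369
    = 4.37 dB

4.37 dB


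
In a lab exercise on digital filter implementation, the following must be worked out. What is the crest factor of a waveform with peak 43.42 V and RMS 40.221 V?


Crest factor is the ratio of peak to RMS:
CF = V_peak / V_rms
   = 43.42 / 40.221
   = 1.0795

1.0795


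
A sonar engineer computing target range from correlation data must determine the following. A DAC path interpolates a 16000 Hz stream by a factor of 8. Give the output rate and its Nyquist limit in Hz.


Step 1 — output sample rate after interpolation by L:
fs_out = L * fs_in = 8 * 16000 = 128000 Hz

Step 2 — Nyquist frequency of the output stream:
f_Nyq = fs_out / 2 = 128000 / 2 = 64000.0 Hz

fs_out = 128000 Hz; f_Nyquist = 64000.0 Hz


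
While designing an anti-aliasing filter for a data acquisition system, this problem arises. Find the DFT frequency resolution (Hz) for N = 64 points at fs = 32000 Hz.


DFT frequency resolution:
df = fs / N
   = 32000 / 64
   = 500.0 Hz

500.0 Hz


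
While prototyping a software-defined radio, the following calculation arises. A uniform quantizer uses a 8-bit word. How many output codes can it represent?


Number of quantization levels = 2^N
= 2^8
= 256

256


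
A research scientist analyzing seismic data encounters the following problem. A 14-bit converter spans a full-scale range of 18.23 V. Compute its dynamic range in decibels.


Dynamic range from full-scale to LSB:
V_min = V_max / 2^bits = 18.23 / 2^14
DR = 20 * log10(V_max / V_min)
   = 20 * log10(2^14)
   = 20 * 14 * log10(2)
   = 84.29 dB

84.29 dB


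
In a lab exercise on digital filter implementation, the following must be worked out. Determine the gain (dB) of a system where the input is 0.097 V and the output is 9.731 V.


Voltage gain in dB:
G = 20 * log10(Vout / Vin)
  = 20 * log10(9.731 / 0.097)
  = 20 * log10(100.319588)
  = 20 * 2.001386
  = 40.03 dB

40.03 dB
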